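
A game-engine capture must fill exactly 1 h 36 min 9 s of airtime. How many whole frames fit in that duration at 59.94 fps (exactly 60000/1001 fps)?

1 h 36 min 9 s = 5769 s.
Frames = 5769 × 60000/1001 = 346140000/1001 ≈ 345794.2058.
Complete frames: 345794.

345794 frames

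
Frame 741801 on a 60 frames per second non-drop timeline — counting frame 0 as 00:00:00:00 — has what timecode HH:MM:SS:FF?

03:26:03:21

741801 ÷ 60 = 12363 full seconds, remainder 21 frames.
12363 s = 3 h 26 min 3 s.
Timecode: 03:26:03:21.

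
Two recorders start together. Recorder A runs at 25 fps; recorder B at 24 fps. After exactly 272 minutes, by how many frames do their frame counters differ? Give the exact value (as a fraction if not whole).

272 min = 16320 s.
A emits 25 × 16320 = 408000 frames; B emits 24 × 16320 = 391680.
Difference = 16320 frames; B is behind A.

16320 frames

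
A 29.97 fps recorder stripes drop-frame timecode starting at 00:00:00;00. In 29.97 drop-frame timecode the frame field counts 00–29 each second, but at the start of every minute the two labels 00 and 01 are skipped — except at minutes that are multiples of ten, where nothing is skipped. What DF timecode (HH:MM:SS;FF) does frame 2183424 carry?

Ten DF minutes hold 17982 frames, so frame 2183424 lies in block 121 (frames 2175822–2193803) with 7602 frames into that block.
The block's first minute is 1800 frames and the rest 1798 each; 7602 frames reaches minute 4, so 121 × 18 + 4 × 2 = 2186 labels have been skipped so far.
Adding those back, label number 2183424 + 2186 = 2185610 at 30 labels/s is 72853 s + 20 f = 20 h 14 min 13 s frame 20, i.e. 20:14:13;20.

20:14:13;20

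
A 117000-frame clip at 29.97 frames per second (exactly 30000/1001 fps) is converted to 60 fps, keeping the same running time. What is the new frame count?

234234 frames

Target frames = source frames × (target rate / source rate) = 117000 × (60)/(30000/1001) = 117000 × 1001/500 = 234234.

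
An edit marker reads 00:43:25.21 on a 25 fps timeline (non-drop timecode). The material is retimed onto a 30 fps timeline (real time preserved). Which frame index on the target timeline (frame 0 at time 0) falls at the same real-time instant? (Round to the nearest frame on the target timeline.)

frame 78175

Source frame index: (0×3600 + 43×60 + 25) × 25 + 21 = 65146.
Real time: 65146 / (25) = 65146/25 s.
Target frame: (65146/25) × (30) = 390876/5 ≈ 78175.200 → 78175.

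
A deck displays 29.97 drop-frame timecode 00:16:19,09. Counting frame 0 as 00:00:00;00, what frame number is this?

As if non-drop at 30 labels/s: (0 × 3600 + 16 × 60 + 19) × 30 + 9 = 29379.
Minute boundaries passed: 16; those not divisible by 10: 16 − 1 = 15; dropped labels = 2 × 15 = 30.
Actual frame index = 29379 − 30 = 29349.

29349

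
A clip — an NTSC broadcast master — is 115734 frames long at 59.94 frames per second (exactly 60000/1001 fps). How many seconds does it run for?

1930.8289 seconds

Running time = 115734 / (60000/1001) = 1930.8289 s.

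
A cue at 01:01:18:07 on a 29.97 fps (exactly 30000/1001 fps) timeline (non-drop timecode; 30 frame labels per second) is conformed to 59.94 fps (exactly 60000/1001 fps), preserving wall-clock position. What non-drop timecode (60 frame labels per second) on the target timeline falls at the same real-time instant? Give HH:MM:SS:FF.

01:01:18:14

Source frame index: (1×3600 + 1×60 + 18) × 30 + 7 = 110347.
Real time: 110347 / (30000/1001) = 110457347/30000 s.
Target frame: (110457347/30000) × (60000/1001) = 220694.
At 60 labels/s: frame 220694 → 01:01:18:14.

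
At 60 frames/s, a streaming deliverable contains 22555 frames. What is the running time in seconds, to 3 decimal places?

375.917 seconds

Running time = 22555 × 1/60 = 4511/12 s ≈ 375.917 s.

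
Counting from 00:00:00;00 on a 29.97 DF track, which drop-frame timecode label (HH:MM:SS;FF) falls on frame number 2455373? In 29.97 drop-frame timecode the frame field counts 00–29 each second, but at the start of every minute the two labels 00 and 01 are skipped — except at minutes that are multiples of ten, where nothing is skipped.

22:45:27;21

Each 10-minute DF block holds 10 × 60 × 30 − 9 × 2 = 17982 frames. 2455373 ÷ 17982 → 136 full blocks, remainder 9821.
Within the partial block the first minute is 1800 frames and each further minute 1798, so 5 further minute boundaries passed. Total skipped labels = 18 × 136 + 2 × 5 = 2458.
Non-drop label index = 2455373 + 2458 = 2457831; at 30 labels/s that is 22:45:27:21, i.e. DF 22:45:27;21.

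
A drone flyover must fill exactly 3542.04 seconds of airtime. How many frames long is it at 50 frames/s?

177102 frames

Frames = 3542.04 × 50 = 177102.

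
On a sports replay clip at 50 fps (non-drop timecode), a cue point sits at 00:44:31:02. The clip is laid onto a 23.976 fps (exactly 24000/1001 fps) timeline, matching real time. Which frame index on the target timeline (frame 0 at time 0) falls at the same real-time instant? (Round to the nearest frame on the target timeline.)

Source frame index: (0×3600 + 44×60 + 31) × 50 + 2 = 133552.
Real time: 133552 / (50) = 66776/25 s.
Target frame: (66776/25) × (24000/1001) = 64104960/1001 ≈ 64040.919 → 64041.

frame 64041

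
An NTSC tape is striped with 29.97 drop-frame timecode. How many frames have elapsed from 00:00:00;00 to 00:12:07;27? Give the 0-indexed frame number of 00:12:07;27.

21815

As if non-drop at 30 labels/s: (0 × 3600 + 12 × 60 + 7) × 30 + 27 = 21837.
Minute boundaries passed: 12; those not divisible by 10: 12 − 1 = 11; dropped labels = 2 × 11 = 22.
Actual frame index = 21837 − 22 = 21815.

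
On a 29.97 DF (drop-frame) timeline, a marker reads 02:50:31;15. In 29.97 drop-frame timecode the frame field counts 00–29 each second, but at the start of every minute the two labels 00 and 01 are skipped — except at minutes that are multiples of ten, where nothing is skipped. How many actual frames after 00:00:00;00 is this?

306639

Complete 10-minute blocks: 17, each 17982 frames → 305694.
Remaining 0 whole minutes in the current block: 0 frames.
Within the current minute: 31 × 30 + 15 = 945. Total = 305694 + 0 + 945 = 306639.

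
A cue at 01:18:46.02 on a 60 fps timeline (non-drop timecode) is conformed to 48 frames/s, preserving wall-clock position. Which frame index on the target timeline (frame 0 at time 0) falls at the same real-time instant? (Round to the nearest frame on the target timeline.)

frame 226850

Source frame index: (1×3600 + 18×60 + 46) × 60 + 2 = 283562.
Real time: 283562 / (60) = 141781/30 s.
Target frame: (141781/30) × (48) = 1134248/5 ≈ 226849.600 → 226850.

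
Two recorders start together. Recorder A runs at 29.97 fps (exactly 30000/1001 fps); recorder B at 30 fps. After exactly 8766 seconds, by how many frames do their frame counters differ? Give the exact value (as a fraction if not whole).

262980/1001 frames

A emits 30000/1001 × 8766 = 262980000/1001 frames; B emits 30 × 8766 = 262980.
Difference = 262980/1001 frames (≈ 262.7173); B is ahead of A.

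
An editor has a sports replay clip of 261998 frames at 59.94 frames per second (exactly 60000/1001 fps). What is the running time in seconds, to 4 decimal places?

4371.0000 seconds

Running time = 261998 × 1001/60000 = 131129999/30000 s ≈ 4371.0000 s.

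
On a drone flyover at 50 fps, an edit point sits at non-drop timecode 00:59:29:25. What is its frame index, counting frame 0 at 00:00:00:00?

Total seconds to the label: (0 × 3600 + 59 × 60 + 29) = 3569.
Frame index = 3569 × 50 + 25 = 178475.

178475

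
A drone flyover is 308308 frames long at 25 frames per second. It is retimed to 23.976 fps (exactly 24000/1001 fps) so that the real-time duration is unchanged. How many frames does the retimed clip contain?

Target frames = source frames × (target rate / source rate) = 308308 × (24000/1001)/(25) = 308308 × 960/1001 = 295680.

295680 frames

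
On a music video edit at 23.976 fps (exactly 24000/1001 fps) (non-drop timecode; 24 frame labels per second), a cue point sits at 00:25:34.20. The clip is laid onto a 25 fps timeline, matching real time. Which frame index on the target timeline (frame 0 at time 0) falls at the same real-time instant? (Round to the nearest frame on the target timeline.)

frame 38409

Source frame index: (0×3600 + 25×60 + 34) × 24 + 20 = 36836.
Real time: 36836 / (24000/1001) = 9218209/6000 s.
Target frame: (9218209/6000) × (25) = 9218209/240 ≈ 38409.204 → 38409.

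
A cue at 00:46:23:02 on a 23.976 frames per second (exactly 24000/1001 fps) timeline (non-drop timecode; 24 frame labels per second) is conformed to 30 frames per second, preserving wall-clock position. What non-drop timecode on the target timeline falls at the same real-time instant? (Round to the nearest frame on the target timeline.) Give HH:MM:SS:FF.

00:46:25:26

Source frame index: (0×3600 + 46×60 + 23) × 24 + 2 = 66794.
Real time: 66794 / (24000/1001) = 33430397/12000 s.
Target frame: (33430397/12000) × (30) = 33430397/400 ≈ 83575.992 → 83576.
At 30 labels/s: frame 83576 → 00:46:25:26.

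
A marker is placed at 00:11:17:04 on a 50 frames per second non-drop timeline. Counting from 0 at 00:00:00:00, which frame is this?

Total seconds to the label: (0 × 3600 + 11 × 60 + 17) = 677.
Frame index = 677 × 50 + 4 = 33854.

frame 33854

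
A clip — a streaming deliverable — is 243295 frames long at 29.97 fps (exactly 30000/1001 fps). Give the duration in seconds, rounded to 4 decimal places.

8117.9432 seconds

Running time = 243295 × 1001/30000 = 48707659/6000 s ≈ 8117.9432 s.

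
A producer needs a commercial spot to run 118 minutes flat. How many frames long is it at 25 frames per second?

118 min = 7080 s.
Frames = 7080 × 25 = 177000.

177000 frames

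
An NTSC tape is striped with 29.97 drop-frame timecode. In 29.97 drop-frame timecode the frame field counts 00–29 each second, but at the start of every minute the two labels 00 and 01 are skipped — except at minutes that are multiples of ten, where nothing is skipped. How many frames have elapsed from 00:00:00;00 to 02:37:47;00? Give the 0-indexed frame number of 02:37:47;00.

283726

Complete 10-minute blocks: 15, each 17982 frames → 269730.
Remaining 7 whole minutes in the current block: 1800 + 6 × 1798 = 12588 frames.
Within the current minute: 47 × 30 + 0 − 2 = 1408 (labels ;00/;01 skipped at this minute). Total = 269730 + 12588 + 1408 = 283726.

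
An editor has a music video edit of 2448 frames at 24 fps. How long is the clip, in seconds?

Running time = 2448 / (24) = 102 s.

102 seconds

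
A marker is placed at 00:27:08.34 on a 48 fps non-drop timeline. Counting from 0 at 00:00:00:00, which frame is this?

frame 78178

Total seconds to the label: (0 × 3600 + 27 × 60 + 8) = 1628.
Frame index = 1628 × 48 + 34 = 78178.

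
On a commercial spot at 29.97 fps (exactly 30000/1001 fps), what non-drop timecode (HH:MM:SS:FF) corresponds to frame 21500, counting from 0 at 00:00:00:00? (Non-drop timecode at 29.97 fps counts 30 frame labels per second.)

00:11:56:20

21500 ÷ 30 = 716 full seconds, remainder 20 frames.
716 s = 0 h 11 min 56 s.
Timecode: 00:11:56:20.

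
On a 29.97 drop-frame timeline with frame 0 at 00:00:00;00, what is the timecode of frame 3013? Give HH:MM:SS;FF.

Each 10-minute DF block holds 10 × 60 × 30 − 9 × 2 = 17982 frames. 3013 ÷ 17982 → 0 full blocks, remainder 3013.
Within the partial block the first minute is 1800 frames and each further minute 1798, so 1 further minute boundary passed. Total skipped labels = 18 × 0 + 2 × 1 = 2.
Non-drop label index = 3013 + 2 = 3015; at 30 labels/s that is 00:01:40:15, i.e. DF 00:01:40;15.

00:01:40;15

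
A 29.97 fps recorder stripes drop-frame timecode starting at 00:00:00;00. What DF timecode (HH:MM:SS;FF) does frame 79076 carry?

Ten DF minutes hold 17982 frames, so frame 79076 lies in block 4 (frames 71928–89909) with 7148 frames into that block.
The block's first minute is 1800 frames and the rest 1798 each; 7148 frames reaches minute 3, so 4 × 18 + 3 × 2 = 78 labels have been skipped so far.
Adding those back, label number 79076 + 78 = 79154 at 30 labels/s is 2638 s + 14 f = 0 h 43 min 58 s frame 14, i.e. 00:43:58;14.

00:43:58;14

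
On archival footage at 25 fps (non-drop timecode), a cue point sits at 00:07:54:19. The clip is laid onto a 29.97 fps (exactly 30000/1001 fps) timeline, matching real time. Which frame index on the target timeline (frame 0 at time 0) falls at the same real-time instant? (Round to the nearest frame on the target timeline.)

frame 14229

Source frame index: (0×3600 + 7×60 + 54) × 25 + 19 = 11869.
Real time: 11869 / (25) = 11869/25 s.
Target frame: (11869/25) × (30000/1001) = 99600/7 ≈ 14228.571 → 14229.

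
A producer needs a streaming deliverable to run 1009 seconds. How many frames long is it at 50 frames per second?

Frames = 1009 × 50 = 50450.

50450 frames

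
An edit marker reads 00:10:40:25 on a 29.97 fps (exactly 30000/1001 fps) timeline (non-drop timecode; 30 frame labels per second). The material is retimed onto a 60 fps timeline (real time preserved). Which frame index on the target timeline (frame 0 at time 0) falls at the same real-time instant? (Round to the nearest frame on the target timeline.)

Source frame index: (0×3600 + 10×60 + 40) × 30 + 25 = 19225.
Real time: 19225 / (30000/1001) = 769769/1200 s.
Target frame: (769769/1200) × (60) = 769769/20 ≈ 38488.450 → 38488.

frame 38488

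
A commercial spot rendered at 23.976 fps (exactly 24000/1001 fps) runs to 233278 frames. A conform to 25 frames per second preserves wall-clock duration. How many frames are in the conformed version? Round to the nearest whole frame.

243241 frames

Frames at target rate = 233278 × (25) / (24000/1001) = 116755639/480 ≈ 243240.915.
Nearest whole frame: 243241.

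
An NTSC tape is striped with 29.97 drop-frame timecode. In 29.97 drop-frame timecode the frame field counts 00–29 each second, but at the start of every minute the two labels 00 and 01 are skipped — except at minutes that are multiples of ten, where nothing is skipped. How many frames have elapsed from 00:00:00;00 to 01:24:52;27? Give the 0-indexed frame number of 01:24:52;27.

152635

As if non-drop at 30 labels/s: (1 × 3600 + 24 × 60 + 52) × 30 + 27 = 152787.
Minute boundaries passed: 84; those not divisible by 10: 84 − 8 = 76; dropped labels = 2 × 76 = 152.
Actual frame index = 152787 − 152 = 152635.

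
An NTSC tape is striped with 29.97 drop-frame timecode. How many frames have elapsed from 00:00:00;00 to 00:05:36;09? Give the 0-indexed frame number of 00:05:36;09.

As if non-drop at 30 labels/s: (0 × 3600 + 5 × 60 + 36) × 30 + 9 = 10089.
Minute boundaries passed: 5; those not divisible by 10: 5 − 0 = 5; dropped labels = 2 × 5 = 10.
Actual frame index = 10089 − 10 = 10079.

10079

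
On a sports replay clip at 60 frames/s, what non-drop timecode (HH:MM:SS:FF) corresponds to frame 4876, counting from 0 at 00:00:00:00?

4876 ÷ 60 = 81 full seconds, remainder 16 frames.
81 s = 0 h 1 min 21 s.
Timecode: 00:01:21:16.

00:01:21:16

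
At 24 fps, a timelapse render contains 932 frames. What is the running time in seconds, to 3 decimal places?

Running time = 932 × 1/24 = 233/6 s ≈ 38.833 s.

38.833 seconds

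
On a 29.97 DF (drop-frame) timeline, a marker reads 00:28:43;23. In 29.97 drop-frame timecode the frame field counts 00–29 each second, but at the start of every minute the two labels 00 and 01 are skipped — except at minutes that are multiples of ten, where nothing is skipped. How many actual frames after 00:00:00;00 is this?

Complete 10-minute blocks: 2, each 17982 frames → 35964.
Remaining 8 whole minutes in the current block: 1800 + 7 × 1798 = 14386 frames.
Within the current minute: 43 × 30 + 23 − 2 = 1311 (labels ;00/;01 skipped at this minute). Total = 35964 + 14386 + 1311 = 51661.

51661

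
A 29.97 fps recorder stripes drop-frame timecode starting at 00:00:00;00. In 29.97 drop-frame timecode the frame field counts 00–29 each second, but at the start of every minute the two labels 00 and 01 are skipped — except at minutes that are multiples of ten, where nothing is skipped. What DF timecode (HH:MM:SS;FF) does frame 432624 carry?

04:00:35;06

Ten DF minutes hold 17982 frames, so frame 432624 lies in block 24 (frames 431568–449549) with 1056 frames into that block.
The block's first minute is 1800 frames and the rest 1798 each; 1056 frames reaches minute 0, so 24 × 18 + 0 × 2 = 432 labels have been skipped so far.
Adding those back, label number 432624 + 432 = 433056 at 30 labels/s is 14435 s + 6 f = 4 h 0 min 35 s frame 6, i.e. 04:00:35;06.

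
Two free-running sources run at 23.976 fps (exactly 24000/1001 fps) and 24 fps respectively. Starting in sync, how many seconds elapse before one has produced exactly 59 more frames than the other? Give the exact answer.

The gap grows by |24 − 24000/1001| = 24/1001 frames per second.
Time for a 59-frame gap: 59 ÷ (24/1001) = 59059/24 s.

59059/24 seconds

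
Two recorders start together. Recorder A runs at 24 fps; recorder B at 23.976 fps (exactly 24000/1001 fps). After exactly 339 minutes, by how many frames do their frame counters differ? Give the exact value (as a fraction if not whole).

488160/1001 frames

339 min = 20340 s.
A emits 24 × 20340 = 488160 frames; B emits 24000/1001 × 20340 = 488160000/1001.
Difference = 488160/1001 frames (≈ 487.6723); B is behind A.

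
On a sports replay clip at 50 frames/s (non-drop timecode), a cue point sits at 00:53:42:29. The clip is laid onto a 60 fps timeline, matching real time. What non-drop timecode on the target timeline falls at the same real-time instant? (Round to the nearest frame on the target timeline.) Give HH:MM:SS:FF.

00:53:42:35

Source frame index: (0×3600 + 53×60 + 42) × 50 + 29 = 161129.
Real time: 161129 / (50) = 161129/50 s.
Target frame: (161129/50) × (60) = 966774/5 ≈ 193354.800 → 193355.
At 60 labels/s: frame 193355 → 00:53:42:35.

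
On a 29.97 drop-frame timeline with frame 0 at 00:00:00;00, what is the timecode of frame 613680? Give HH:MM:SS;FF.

Ten DF minutes hold 17982 frames, so frame 613680 lies in block 34 (frames 611388–629369) with 2292 frames into that block.
The block's first minute is 1800 frames and the rest 1798 each; 2292 frames reaches minute 1, so 34 × 18 + 1 × 2 = 614 labels have been skipped so far.
Adding those back, label number 613680 + 614 = 614294 at 30 labels/s is 20476 s + 14 f = 5 h 41 min 16 s frame 14, i.e. 05:41:16;14.

05:41:16;14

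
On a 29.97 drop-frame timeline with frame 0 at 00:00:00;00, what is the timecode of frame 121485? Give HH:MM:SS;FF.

Ten DF minutes hold 17982 frames, so frame 121485 lies in block 6 (frames 107892–125873) with 13593 frames into that block.
The block's first minute is 1800 frames and the rest 1798 each; 13593 frames reaches minute 7, so 6 × 18 + 7 × 2 = 122 labels have been skipped so far.
Adding those back, label number 121485 + 122 = 121607 at 30 labels/s is 4053 s + 17 f = 1 h 7 min 33 s frame 17, i.e. 01:07:33;17.

01:07:33;17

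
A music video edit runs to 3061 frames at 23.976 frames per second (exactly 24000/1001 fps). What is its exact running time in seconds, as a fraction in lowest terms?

3064061/24000 seconds

Running time = 3061 ÷ (24000/1001) = 3061 × 1001/24000 = 3064061/24000 s.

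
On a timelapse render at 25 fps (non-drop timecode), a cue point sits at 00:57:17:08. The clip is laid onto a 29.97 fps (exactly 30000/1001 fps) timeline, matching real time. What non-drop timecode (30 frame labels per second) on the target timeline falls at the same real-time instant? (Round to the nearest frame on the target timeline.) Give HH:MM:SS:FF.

Source frame index: (0×3600 + 57×60 + 17) × 25 + 8 = 85933.
Real time: 85933 / (25) = 85933/25 s.
Target frame: (85933/25) × (30000/1001) = 103119600/1001 ≈ 103016.583 → 103017.
At 30 labels/s: frame 103017 → 00:57:13:27.

00:57:13:27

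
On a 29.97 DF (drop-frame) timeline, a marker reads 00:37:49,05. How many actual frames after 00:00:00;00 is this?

Complete 10-minute blocks: 3, each 17982 frames → 53946.
Remaining 7 whole minutes in the current block: 1800 + 6 × 1798 = 12588 frames.
Within the current minute: 49 × 30 + 5 − 2 = 1473 (labels ;00/;01 skipped at this minute). Total = 53946 + 12588 + 1473 = 68007.

68007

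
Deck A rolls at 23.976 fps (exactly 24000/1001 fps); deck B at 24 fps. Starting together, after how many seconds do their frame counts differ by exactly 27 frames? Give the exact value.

1126.125 seconds

The gap grows by |24 − 24000/1001| = 24/1001 frames per second.
Time for a 27-frame gap: 27 ÷ (24/1001) = 1126.125 s.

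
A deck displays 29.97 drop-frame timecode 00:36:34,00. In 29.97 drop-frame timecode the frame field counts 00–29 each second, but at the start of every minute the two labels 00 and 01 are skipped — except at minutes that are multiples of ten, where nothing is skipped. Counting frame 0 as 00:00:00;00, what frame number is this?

As if non-drop at 30 labels/s: (0 × 3600 + 36 × 60 + 34) × 30 + 0 = 65820.
Minute boundaries passed: 36; those not divisible by 10: 36 − 3 = 33; dropped labels = 2 × 33 = 66.
Actual frame index = 65820 − 66 = 65754.

65754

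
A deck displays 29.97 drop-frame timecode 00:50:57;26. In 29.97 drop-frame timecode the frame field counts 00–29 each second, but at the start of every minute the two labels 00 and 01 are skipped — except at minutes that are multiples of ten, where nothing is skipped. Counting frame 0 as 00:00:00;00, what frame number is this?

91646

Complete 10-minute blocks: 5, each 17982 frames → 89910.
Remaining 0 whole minutes in the current block: 0 frames.
Within the current minute: 57 × 30 + 26 = 1736. Total = 89910 + 0 + 1736 = 91646.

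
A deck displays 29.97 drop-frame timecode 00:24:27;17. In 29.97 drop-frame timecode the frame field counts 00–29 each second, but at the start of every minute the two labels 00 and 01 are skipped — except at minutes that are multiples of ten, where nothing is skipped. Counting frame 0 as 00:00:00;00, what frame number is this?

43983

Complete 10-minute blocks: 2, each 17982 frames → 35964.
Remaining 4 whole minutes in the current block: 1800 + 3 × 1798 = 7194 frames.
Within the current minute: 27 × 30 + 17 − 2 = 825 (labels ;00/;01 skipped at this minute). Total = 35964 + 7194 + 825 = 43983.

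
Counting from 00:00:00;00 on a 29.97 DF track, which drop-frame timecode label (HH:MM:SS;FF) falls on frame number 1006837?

Each 10-minute DF block holds 10 × 60 × 30 − 9 × 2 = 17982 frames. 1006837 ÷ 17982 → 55 full blocks, remainder 17827.
Within the partial block the first minute is 1800 frames and each further minute 1798, so 9 further minute boundaries passed. Total skipped labels = 18 × 55 + 2 × 9 = 1008.
Non-drop label index = 1006837 + 1008 = 1007845; at 30 labels/s that is 09:19:54:25, i.e. DF 09:19:54;25.

09:19:54;25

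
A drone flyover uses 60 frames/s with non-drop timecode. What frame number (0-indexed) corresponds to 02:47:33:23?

Total seconds to the label: (2 × 3600 + 47 × 60 + 33) = 10053.
Frame index = 10053 × 60 + 23 = 603203.

frame 603203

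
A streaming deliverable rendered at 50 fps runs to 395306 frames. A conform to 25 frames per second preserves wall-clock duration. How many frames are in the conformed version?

Target frames = source frames × (target rate / source rate) = 395306 × (25)/(50) = 395306 × 1/2 = 197653.

197653 frames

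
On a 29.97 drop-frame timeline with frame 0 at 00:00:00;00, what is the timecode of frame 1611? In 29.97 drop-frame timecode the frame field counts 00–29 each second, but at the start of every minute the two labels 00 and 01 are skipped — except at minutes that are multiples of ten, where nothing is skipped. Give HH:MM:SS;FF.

00:00:53;21

Each 10-minute DF block holds 10 × 60 × 30 − 9 × 2 = 17982 frames. 1611 ÷ 17982 → 0 full blocks, remainder 1611.
Within the partial block the first minute is 1800 frames and each further minute 1798, so 0 further minute boundaries passed. Total skipped labels = 18 × 0 + 2 × 0 = 0.
Non-drop label index = 1611 + 0 = 1611; at 30 labels/s that is 00:00:53:21, i.e. DF 00:00:53;21.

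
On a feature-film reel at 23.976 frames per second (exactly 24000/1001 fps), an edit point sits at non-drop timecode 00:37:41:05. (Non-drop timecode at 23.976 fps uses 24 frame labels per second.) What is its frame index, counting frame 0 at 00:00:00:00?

Total seconds to the label: (0 × 3600 + 37 × 60 + 41) = 2261.
Frame index = 2261 × 24 + 5 = 54269.

54269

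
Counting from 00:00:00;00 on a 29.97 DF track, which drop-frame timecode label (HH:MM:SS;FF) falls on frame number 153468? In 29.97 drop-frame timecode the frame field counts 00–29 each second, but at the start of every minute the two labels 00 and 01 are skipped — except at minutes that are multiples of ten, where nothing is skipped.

01:25:20;22

Ten DF minutes hold 17982 frames, so frame 153468 lies in block 8 (frames 143856–161837) with 9612 frames into that block.
The block's first minute is 1800 frames and the rest 1798 each; 9612 frames reaches minute 5, so 8 × 18 + 5 × 2 = 154 labels have been skipped so far.
Adding those back, label number 153468 + 154 = 153622 at 30 labels/s is 5120 s + 22 f = 1 h 25 min 20 s frame 22, i.e. 01:25:20;22.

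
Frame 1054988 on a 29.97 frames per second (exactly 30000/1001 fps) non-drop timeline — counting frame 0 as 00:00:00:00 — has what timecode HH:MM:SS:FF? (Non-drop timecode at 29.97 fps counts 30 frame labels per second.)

09:46:06:08

1054988 ÷ 30 = 35166 full seconds, remainder 8 frames.
35166 s = 9 h 46 min 6 s.
Timecode: 09:46:06:08.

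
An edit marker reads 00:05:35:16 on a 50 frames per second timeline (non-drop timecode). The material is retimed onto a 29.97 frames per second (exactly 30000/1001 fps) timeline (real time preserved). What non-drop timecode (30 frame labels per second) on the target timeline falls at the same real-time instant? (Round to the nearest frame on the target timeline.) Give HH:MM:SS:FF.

00:05:35:00

Source frame index: (0×3600 + 5×60 + 35) × 50 + 16 = 16766.
Real time: 16766 / (50) = 8383/25 s.
Target frame: (8383/25) × (30000/1001) = 10059600/1001 ≈ 10049.550 → 10050.
At 30 labels/s: frame 10050 → 00:05:35:00.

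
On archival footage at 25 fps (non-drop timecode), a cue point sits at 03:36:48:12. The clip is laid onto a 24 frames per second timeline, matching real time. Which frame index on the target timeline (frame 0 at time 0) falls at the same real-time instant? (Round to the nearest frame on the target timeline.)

frame 312204

Source frame index: (3×3600 + 36×60 + 48) × 25 + 12 = 325212.
Real time: 325212 / (25) = 325212/25 s.
Target frame: (325212/25) × (24) = 7805088/25 ≈ 312203.520 → 312204.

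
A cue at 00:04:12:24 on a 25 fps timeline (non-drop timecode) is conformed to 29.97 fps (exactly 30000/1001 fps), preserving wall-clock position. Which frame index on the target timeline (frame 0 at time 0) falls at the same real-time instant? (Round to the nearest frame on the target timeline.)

frame 7581

Source frame index: (0×3600 + 4×60 + 12) × 25 + 24 = 6324.
Real time: 6324 / (25) = 6324/25 s.
Target frame: (6324/25) × (30000/1001) = 7588800/1001 ≈ 7581.219 → 7581.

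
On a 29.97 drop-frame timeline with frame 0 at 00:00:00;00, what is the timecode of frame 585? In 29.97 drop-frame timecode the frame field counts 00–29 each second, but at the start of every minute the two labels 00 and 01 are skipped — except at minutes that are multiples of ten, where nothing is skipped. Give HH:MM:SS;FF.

Each 10-minute DF block holds 10 × 60 × 30 − 9 × 2 = 17982 frames. 585 ÷ 17982 → 0 full blocks, remainder 585.
Within the partial block the first minute is 1800 frames and each further minute 1798, so 0 further minute boundaries passed. Total skipped labels = 18 × 0 + 2 × 0 = 0.
Non-drop label index = 585 + 0 = 585; at 30 labels/s that is 00:00:19:15, i.e. DF 00:00:19;15.

00:00:19;15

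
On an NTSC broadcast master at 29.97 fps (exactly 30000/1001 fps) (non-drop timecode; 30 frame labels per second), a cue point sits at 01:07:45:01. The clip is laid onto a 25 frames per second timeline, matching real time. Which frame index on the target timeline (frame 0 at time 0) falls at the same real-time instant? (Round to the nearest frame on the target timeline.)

Source frame index: (1×3600 + 7×60 + 45) × 30 + 1 = 121951.
Real time: 121951 / (30000/1001) = 122072951/30000 s.
Target frame: (122072951/30000) × (25) = 122072951/1200 ≈ 101727.459 → 101727.

frame 101727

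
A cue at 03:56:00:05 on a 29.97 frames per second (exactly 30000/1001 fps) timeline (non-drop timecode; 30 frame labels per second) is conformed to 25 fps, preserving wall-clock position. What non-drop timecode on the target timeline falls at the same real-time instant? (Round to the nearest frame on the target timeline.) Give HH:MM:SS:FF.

03:56:14:08

Source frame index: (3×3600 + 56×60 + 0) × 30 + 5 = 424805.
Real time: 424805 / (30000/1001) = 85045961/6000 s.
Target frame: (85045961/6000) × (25) = 85045961/240 ≈ 354358.171 → 354358.
At 25 labels/s: frame 354358 → 03:56:14:08.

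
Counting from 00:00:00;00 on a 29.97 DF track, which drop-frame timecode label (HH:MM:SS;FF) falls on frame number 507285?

04:42:06;13

Each 10-minute DF block holds 10 × 60 × 30 − 9 × 2 = 17982 frames. 507285 ÷ 17982 → 28 full blocks, remainder 3789.
Within the partial block the first minute is 1800 frames and each further minute 1798, so 2 further minute boundaries passed. Total skipped labels = 18 × 28 + 2 × 2 = 508.
Non-drop label index = 507285 + 508 = 507793; at 30 labels/s that is 04:42:06:13, i.e. DF 04:42:06;13.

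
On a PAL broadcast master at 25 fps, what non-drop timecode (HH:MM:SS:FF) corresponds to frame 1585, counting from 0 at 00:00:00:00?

1585 ÷ 25 = 63 full seconds, remainder 10 frames.
63 s = 0 h 1 min 3 s.
Timecode: 00:01:03:10.

00:01:03:10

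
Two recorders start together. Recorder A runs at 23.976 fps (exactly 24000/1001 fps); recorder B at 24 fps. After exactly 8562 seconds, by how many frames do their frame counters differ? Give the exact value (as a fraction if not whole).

205488/1001 frames

A emits 24000/1001 × 8562 = 205488000/1001 frames; B emits 24 × 8562 = 205488.
Difference = 205488/1001 frames (≈ 205.2827); B is ahead of A.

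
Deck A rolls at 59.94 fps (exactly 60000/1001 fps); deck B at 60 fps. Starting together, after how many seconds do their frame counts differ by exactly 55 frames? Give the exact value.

The gap grows by |60 − 60000/1001| = 60/1001 frames per second.
Time for a 55-frame gap: 55 ÷ (60/1001) = 11011/12 s.

11011/12 seconds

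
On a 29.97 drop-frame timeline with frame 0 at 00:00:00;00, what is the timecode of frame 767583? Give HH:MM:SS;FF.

Each 10-minute DF block holds 10 × 60 × 30 − 9 × 2 = 17982 frames. 767583 ÷ 17982 → 42 full blocks, remainder 12339.
Within the partial block the first minute is 1800 frames and each further minute 1798, so 6 further minute boundaries passed. Total skipped labels = 18 × 42 + 2 × 6 = 768.
Non-drop label index = 767583 + 768 = 768351; at 30 labels/s that is 07:06:51:21, i.e. DF 07:06:51;21.

07:06:51;21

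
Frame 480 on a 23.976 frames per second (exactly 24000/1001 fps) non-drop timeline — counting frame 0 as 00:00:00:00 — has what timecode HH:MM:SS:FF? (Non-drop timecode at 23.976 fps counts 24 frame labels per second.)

00:00:20:00

480 ÷ 24 = 20 full seconds, remainder 0 frames.
20 s = 0 h 0 min 20 s.
Timecode: 00:00:20:00.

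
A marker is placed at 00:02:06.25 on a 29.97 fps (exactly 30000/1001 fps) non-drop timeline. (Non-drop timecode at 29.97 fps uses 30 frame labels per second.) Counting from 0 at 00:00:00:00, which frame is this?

Total seconds to the label: (0 × 3600 + 2 × 60 + 6) = 126.
Frame index = 126 × 30 + 25 = 3805.

3805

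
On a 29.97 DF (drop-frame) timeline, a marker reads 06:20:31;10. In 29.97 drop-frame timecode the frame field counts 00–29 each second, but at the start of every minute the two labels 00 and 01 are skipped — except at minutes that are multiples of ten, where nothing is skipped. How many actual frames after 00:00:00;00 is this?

684256

Complete 10-minute blocks: 38, each 17982 frames → 683316.
Remaining 0 whole minutes in the current block: 0 frames.
Within the current minute: 31 × 30 + 10 = 940. Total = 683316 + 0 + 940 = 684256.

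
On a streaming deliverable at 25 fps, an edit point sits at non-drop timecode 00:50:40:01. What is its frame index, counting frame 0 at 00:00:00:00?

76001

Total seconds to the label: (0 × 3600 + 50 × 60 + 40) = 3040.
Frame index = 3040 × 25 + 1 = 76001.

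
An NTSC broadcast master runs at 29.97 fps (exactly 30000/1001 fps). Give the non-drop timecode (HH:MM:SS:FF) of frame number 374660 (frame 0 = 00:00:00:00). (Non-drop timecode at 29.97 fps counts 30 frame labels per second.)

03:28:08:20

374660 ÷ 30 = 12488 full seconds, remainder 20 frames.
12488 s = 3 h 28 min 8 s.
Timecode: 03:28:08:20.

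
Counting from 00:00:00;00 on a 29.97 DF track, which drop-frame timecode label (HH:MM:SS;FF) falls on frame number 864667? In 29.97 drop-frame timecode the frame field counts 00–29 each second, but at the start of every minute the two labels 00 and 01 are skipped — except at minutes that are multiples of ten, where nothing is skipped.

08:00:51;01

Ten DF minutes hold 17982 frames, so frame 864667 lies in block 48 (frames 863136–881117) with 1531 frames into that block.
The block's first minute is 1800 frames and the rest 1798 each; 1531 frames reaches minute 0, so 48 × 18 + 0 × 2 = 864 labels have been skipped so far.
Adding those back, label number 864667 + 864 = 865531 at 30 labels/s is 28851 s + 1 f = 8 h 0 min 51 s frame 1, i.e. 08:00:51;01.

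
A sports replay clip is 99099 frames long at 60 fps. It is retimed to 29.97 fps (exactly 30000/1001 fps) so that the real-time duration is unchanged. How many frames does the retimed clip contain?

49500 frames

Target frames = source frames × (target rate / source rate) = 99099 × (30000/1001)/(60) = 99099 × 500/1001 = 49500.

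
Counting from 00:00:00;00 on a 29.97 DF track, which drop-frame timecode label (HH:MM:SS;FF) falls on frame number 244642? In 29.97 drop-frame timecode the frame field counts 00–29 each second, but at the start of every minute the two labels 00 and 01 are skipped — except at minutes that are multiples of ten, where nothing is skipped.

Each 10-minute DF block holds 10 × 60 × 30 − 9 × 2 = 17982 frames. 244642 ÷ 17982 → 13 full blocks, remainder 10876.
Within the partial block the first minute is 1800 frames and each further minute 1798, so 6 further minute boundaries passed. Total skipped labels = 18 × 13 + 2 × 6 = 246.
Non-drop label index = 244642 + 246 = 244888; at 30 labels/s that is 02:16:02:28, i.e. DF 02:16:02;28.

02:16:02;28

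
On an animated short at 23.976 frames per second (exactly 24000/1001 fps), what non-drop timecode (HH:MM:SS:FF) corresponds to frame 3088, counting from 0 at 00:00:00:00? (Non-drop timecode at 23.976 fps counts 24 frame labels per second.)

3088 ÷ 24 = 128 full seconds, remainder 16 frames.
128 s = 0 h 2 min 8 s.
Timecode: 00:02:08:16.

00:02:08:16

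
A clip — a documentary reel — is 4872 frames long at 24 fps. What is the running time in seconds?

203 seconds

Running time = 4872 / (24) = 203 s.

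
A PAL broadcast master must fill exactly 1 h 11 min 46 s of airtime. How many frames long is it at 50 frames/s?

215300 frames

1 h 11 min 46 s = 4306 s.
Frames = 4306 × 50 = 215300.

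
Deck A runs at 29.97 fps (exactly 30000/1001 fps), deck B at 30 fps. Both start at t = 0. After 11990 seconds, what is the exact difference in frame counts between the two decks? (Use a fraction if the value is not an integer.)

32700/91 frames

A emits 30000/1001 × 11990 = 32700000/91 frames; B emits 30 × 11990 = 359700.
Difference = 32700/91 frames (≈ 359.3407); B is ahead of A.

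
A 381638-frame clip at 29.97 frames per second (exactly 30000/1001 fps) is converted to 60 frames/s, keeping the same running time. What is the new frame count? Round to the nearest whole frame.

764039 frames

Frames at target rate = 381638 × (60) / (30000/1001) = 191009819/250 ≈ 764039.276.
Nearest whole frame: 764039.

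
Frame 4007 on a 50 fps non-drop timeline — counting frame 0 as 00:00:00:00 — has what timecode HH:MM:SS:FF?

4007 ÷ 50 = 80 full seconds, remainder 7 frames.
80 s = 0 h 1 min 20 s.
Timecode: 00:01:20:07.

00:01:20:07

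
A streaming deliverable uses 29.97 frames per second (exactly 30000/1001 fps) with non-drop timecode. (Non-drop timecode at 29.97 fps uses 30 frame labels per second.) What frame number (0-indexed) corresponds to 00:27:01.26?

frame 48656

Total seconds to the label: (0 × 3600 + 27 × 60 + 1) = 1621.
Frame index = 1621 × 30 + 26 = 48656.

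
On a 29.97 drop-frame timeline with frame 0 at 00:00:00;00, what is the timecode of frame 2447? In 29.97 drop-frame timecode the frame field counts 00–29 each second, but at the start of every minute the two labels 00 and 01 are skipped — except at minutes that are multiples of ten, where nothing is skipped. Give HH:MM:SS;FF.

Each 10-minute DF block holds 10 × 60 × 30 − 9 × 2 = 17982 frames. 2447 ÷ 17982 → 0 full blocks, remainder 2447.
Within the partial block the first minute is 1800 frames and each further minute 1798, so 1 further minute boundary passed. Total skipped labels = 18 × 0 + 2 × 1 = 2.
Non-drop label index = 2447 + 2 = 2449; at 30 labels/s that is 00:01:21:19, i.e. DF 00:01:21;19.

00:01:21;19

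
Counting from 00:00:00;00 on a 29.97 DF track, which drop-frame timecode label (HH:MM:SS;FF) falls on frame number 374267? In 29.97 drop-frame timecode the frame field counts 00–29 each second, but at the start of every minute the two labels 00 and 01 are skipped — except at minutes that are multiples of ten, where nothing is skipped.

03:28:08;03

Ten DF minutes hold 17982 frames, so frame 374267 lies in block 20 (frames 359640–377621) with 14627 frames into that block.
The block's first minute is 1800 frames and the rest 1798 each; 14627 frames reaches minute 8, so 20 × 18 + 8 × 2 = 376 labels have been skipped so far.
Adding those back, label number 374267 + 376 = 374643 at 30 labels/s is 12488 s + 3 f = 3 h 28 min 8 s frame 3, i.e. 03:28:08;03.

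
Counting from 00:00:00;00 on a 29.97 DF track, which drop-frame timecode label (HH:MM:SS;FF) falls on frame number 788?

00:00:26;08

Each 10-minute DF block holds 10 × 60 × 30 − 9 × 2 = 17982 frames. 788 ÷ 17982 → 0 full blocks, remainder 788.
Within the partial block the first minute is 1800 frames and each further minute 1798, so 0 further minute boundaries passed. Total skipped labels = 18 × 0 + 2 × 0 = 0.
Non-drop label index = 788 + 0 = 788; at 30 labels/s that is 00:00:26:08, i.e. DF 00:00:26;08.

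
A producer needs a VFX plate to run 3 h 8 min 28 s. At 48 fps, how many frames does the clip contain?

542784 frames

3 h 8 min 28 s = 11308 s.
Frames = 11308 × 48 = 542784.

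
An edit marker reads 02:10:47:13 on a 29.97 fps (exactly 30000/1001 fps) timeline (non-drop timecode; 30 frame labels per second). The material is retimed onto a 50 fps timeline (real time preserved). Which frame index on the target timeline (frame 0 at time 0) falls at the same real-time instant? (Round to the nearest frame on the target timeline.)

Source frame index: (2×3600 + 10×60 + 47) × 30 + 13 = 235423.
Real time: 235423 / (30000/1001) = 235658423/30000 s.
Target frame: (235658423/30000) × (50) = 235658423/600 ≈ 392764.038 → 392764.

frame 392764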